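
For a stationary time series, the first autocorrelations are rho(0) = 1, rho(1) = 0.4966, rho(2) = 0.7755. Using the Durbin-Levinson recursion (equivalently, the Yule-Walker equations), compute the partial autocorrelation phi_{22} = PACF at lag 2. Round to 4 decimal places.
\phi_{22} = 0.7020

The PACF at lag k is phi_{kk}, the last component of the solution
to the Yule-Walker system G_k phi = r_k where
  (G_k)_{ij} = rho(|i - j|), (r_k)_i = rho(i), i,j = 1..k.
Equivalently, Durbin-Levinson gives phi_{kk} iteratively:
  phi_{11} = rho(1)
  phi_{kk} = [rho(k) - sum_{j=1..k-1} phi_{k-1,j} rho(k-j)]
            / [1 - sum_{j=1..k-1} phi_{k-1,j} rho(j)],
  phi_{k,j} = phi_{k-1,j} - phi_{kk} phi_{k-1,k-j},  j = 1..k-1.
Step k = 1:
  phi_11 = rho(1) = 0.4966.
Step k = 2:
  phi_22 = [rho(2) - phi_11 rho(1)] / [1 - phi_11 rho(1)] = [0.7755 - (0.4966)(0.4966)] / [1 - (0.4966)(0.4966)]
         = 0.52888844 / 0.75338844 = 0.702.
Therefore phi_{22} = 0.7020.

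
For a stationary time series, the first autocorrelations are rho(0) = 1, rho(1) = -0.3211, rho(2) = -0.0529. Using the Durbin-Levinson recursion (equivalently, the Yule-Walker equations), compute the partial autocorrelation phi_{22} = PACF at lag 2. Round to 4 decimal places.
\phi_{22} = -0.1739

The PACF at lag k is phi_{kk}, the last component of the solution
to the Yule-Walker system G_k phi = r_k where
  (G_k)_{ij} = rho(|i - j|), (r_k)_i = rho(i), i,j = 1..k.
Equivalently, Durbin-Levinson gives phi_{kk} iteratively:
  phi_{11} = rho(1)
  phi_{kk} = [rho(k) - sum_{j=1..k-1} phi_{k-1,j} rho(k-j)]
            / [1 - sum_{j=1..k-1} phi_{k-1,j} rho(j)],
  phi_{k,j} = phi_{k-1,j} - phi_{kk} phi_{k-1,k-j},  j = 1..k-1.
Step k = 1:
  phi_11 = rho(1) = -0.3211.
Step k = 2:
  phi_22 = [rho(2) - phi_11 rho(1)] / [1 - phi_11 rho(1)] = [-0.0529 - (-0.3211)(-0.3211)] / [1 - (-0.3211)(-0.3211)]
         = -0.15600521 / 0.89689479 = -0.1739.
Therefore phi_{22} = -0.1739.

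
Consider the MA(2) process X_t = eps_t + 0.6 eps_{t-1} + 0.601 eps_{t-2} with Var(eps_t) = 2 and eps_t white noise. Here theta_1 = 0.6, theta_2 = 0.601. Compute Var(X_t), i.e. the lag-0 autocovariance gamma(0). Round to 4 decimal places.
\gamma(0) = 3.4424

For an MA(q) process X_t = eps_t + sum_i theta_i eps_{t-i} with
Var(eps_t) = sigma^2, the variance is
  gamma(0) = sigma^2 * (1 + sum_i theta_i^2).
  sum_i theta_i^2 = (0.6)^2 + (0.601)^2 = 0.36 + 0.361201 = 0.721201.
  gamma(0) = 2 * (1 + 0.721201) = 2 * 1.721201 = 3.442402, which rounds to 3.4424.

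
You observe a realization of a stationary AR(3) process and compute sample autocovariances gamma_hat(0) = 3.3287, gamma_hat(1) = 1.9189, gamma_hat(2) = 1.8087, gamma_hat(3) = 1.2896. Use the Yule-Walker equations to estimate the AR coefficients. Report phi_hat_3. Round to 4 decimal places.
\hat\phi_{3} = -0.0150

The Yule-Walker equations for an AR(p) process read, in matrix form,
  Gamma_p phi = r_p,   with   (Gamma_p)_{ij} = gamma(|i - j|),
                       (r_p)_i = gamma(i),   i,j = 1..p.
Substitute the sample gammas (Toeplitz matrix and right-hand side of size 3):
  Gamma_p = [[3.3287, 1.9189, 1.8087], [1.9189, 3.3287, 1.9189], [1.8087, 1.9189, 3.3287]]
  r_p     = [1.9189, 1.8087, 1.2896]
Written out (R1..R3):
  (R1) 3.3287 phi_1 + 1.9189 phi_2 + 1.8087 phi_3 = 1.9189
  (R2) 1.9189 phi_1 + 3.3287 phi_2 + 1.9189 phi_3 = 1.8087
  (R3) 1.8087 phi_1 + 1.9189 phi_2 + 3.3287 phi_3 = 1.2896
Gaussian elimination:
  R2 <- R2 - (1.9189/3.3287) R1 = R2 - (0.576471) R1:  2.222509 phi_2 + 0.876236 phi_3 = 0.702509
  R3 <- R3 - (1.8087/3.3287) R1 = R3 - (0.543365) R1:  0.876236 phi_2 + 2.345915 phi_3 = 0.246936
  R3 <- R3 - (0.876236/2.222509) R2 = R3 - (0.394255) R2:  2.000454 phi_3 = -0.030032
Back-substitution:
  phi_hat_3 = -0.030032 / 2.000454 = -0.015012
  phi_hat_2 = (0.702509 - (0.876236)(-0.015012)) / 2.222509 = 0.322007
  phi_hat_1 = (1.9189 - (1.9189)(0.322007) - (1.8087)(-0.015012)) / 3.3287 = 0.399001
So phi_hat = [0.3990, 0.3220, -0.0150].
Therefore phi_hat_3 = -0.0150.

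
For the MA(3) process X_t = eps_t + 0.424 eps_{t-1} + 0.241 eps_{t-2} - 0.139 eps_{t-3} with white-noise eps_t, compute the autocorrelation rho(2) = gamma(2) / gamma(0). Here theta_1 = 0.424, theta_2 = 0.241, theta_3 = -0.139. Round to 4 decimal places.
\rho(2) = 0.1448

For an MA(q) process with theta_0 = 1, the autocovariance is
  gamma(k) = sigma^2 * sum_{i=0..q-k} theta_i * theta_{i+k},
and rho(k) = gamma(k) / gamma(0). Sigma^2 cancels.
  numerator   = (1)*(0.241) + (0.424)*(-0.139) = 0.182064.
  denominator = (1)^2 + (0.424)^2 + (0.241)^2 + (-0.139)^2 = 1.257178.
  rho(2) = 0.182064 / 1.257178 = 0.1448.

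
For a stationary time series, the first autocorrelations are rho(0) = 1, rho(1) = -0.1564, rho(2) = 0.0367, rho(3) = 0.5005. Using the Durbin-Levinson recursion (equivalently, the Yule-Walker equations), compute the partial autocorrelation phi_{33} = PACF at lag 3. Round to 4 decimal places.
\phi_{33} = 0.5210

The PACF at lag k is phi_{kk}, the last component of the solution
to the Yule-Walker system G_k phi = r_k where
  (G_k)_{ij} = rho(|i - j|), (r_k)_i = rho(i), i,j = 1..k.
Equivalently, Durbin-Levinson gives phi_{kk} iteratively:
  phi_{11} = rho(1)
  phi_{kk} = [rho(k) - sum_{j=1..k-1} phi_{k-1,j} rho(k-j)]
            / [1 - sum_{j=1..k-1} phi_{k-1,j} rho(j)],
  phi_{k,j} = phi_{k-1,j} - phi_{kk} phi_{k-1,k-j},  j = 1..k-1.
Step k = 1:
  phi_11 = rho(1) = -0.1564.
Step k = 2:
  phi_22 = [rho(2) - phi_11 rho(1)] / [1 - phi_11 rho(1)] = [0.0367 - (-0.1564)(-0.1564)] / [1 - (-0.1564)(-0.1564)]
         = 0.01223904 / 0.97553904 = 0.012546.
  Update: phi_21 = phi_11 - phi_22 phi_11 = -0.1564 - (0.012546)(-0.1564) = -0.154438.
Step k = 3:
  phi_33 = [rho(3) - phi_21 rho(2) - phi_22 rho(1)] / [1 - phi_21 rho(1) - phi_22 rho(2)]
    numerator   = 0.5005 - (-0.154438)(0.0367) - (0.012546)(-0.1564) = 0.50813005
    denominator = 1 - (-0.154438)(-0.1564) - (0.012546)(0.0367) = 0.97538549
  phi_33 = 0.50813005 / 0.97538549 = 0.521.
Therefore phi_{33} = 0.5210.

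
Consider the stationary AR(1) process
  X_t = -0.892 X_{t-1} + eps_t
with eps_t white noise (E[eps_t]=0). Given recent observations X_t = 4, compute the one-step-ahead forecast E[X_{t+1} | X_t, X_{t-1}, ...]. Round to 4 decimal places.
E[X_{t+1} \mid \mathcal F_t] = -3.5680

For an AR(p) model X_t = c + sum_i phi_i X_{t-i} + eps_t, the
one-step-ahead conditional mean is
  E[X_{t+1} | X_t, ...] = c + sum_i phi_i X_{t+1-i}.
Substitute known values:
  E[X_{t+1} | ...] = (-0.892) * (4)
                   = -3.5680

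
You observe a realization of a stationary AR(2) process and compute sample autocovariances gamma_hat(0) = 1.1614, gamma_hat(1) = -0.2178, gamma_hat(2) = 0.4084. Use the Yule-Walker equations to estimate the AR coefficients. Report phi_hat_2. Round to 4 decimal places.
\hat\phi_{2} = 0.3280

The Yule-Walker equations for an AR(p) process read, in matrix form,
  Gamma_p phi = r_p,   with   (Gamma_p)_{ij} = gamma(|i - j|),
                       (r_p)_i = gamma(i),   i,j = 1..p.
Substitute the sample gammas (Toeplitz matrix and right-hand side of size 2):
  Gamma_p = [[1.1614, -0.2178], [-0.2178, 1.1614]]
  r_p     = [-0.2178, 0.4084]
Written out:
  1.1614 phi_1 - 0.2178 phi_2 = -0.2178
  -0.2178 phi_1 + 1.1614 phi_2 = 0.4084
Solve by Cramer's rule:
  det = gamma(0)^2 - gamma(1)^2 = (1.1614)^2 - (-0.2178)^2 = 1.34884996 - 0.04743684 = 1.30141312
  phi_hat_1 = [gamma(1) gamma(0) - gamma(1) gamma(2)] / det = [(-0.2178)(1.1614) - (-0.2178)(0.4084)] / 1.30141312 = -0.1640034 / 1.30141312 = -0.126
  phi_hat_2 = [gamma(0) gamma(2) - gamma(1)^2] / det = [(1.1614)(0.4084) - (-0.2178)^2] / 1.30141312 = 0.42687892 / 1.30141312 = 0.328
So phi_hat = [-0.1260, 0.3280].
Therefore phi_hat_2 = 0.3280.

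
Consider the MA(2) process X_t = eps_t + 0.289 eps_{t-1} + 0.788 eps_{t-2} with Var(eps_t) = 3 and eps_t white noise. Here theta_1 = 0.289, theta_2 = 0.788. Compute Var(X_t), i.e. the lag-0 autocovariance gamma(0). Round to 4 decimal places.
\gamma(0) = 5.1134

For an MA(q) process X_t = eps_t + sum_i theta_i eps_{t-i} with
Var(eps_t) = sigma^2, the variance is
  gamma(0) = sigma^2 * (1 + sum_i theta_i^2).
  sum_i theta_i^2 = (0.289)^2 + (0.788)^2 = 0.083521 + 0.620944 = 0.704465.
  gamma(0) = 3 * (1 + 0.704465) = 3 * 1.704465 = 5.113395, which rounds to 5.1134.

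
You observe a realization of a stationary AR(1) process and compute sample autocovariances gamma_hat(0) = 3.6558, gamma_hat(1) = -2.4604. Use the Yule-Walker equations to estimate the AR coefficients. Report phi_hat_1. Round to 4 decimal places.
\hat\phi_{1} = -0.6730

The Yule-Walker equations for an AR(p) process read, in matrix form,
  Gamma_p phi = r_p,   with   (Gamma_p)_{ij} = gamma(|i - j|),
                       (r_p)_i = gamma(i),   i,j = 1..p.
Substitute the sample gammas (Toeplitz matrix and right-hand side of size 1):
  Gamma_p = [[3.6558]]
  r_p     = [-2.4604]
With p = 1 this is the single equation gamma(0) phi_1 = gamma(1):
  phi_hat_1 = gamma(1) / gamma(0) = -2.4604 / 3.6558 = -0.6730.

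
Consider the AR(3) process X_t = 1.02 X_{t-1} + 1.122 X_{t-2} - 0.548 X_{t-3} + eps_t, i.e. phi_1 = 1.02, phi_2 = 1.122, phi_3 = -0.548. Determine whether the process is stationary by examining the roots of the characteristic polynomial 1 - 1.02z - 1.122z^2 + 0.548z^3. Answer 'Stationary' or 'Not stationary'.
\text{Not stationary}

The AR(p) characteristic polynomial is P(z) = 1 - 1.02z - 1.122z^2 + 0.548z^3.
Stationarity requires all roots to lie outside the unit circle, i.e. |z| > 1 for every root.
Degree 3: look for a simple real root z0 first, then factor out (1 - z/z0) and solve the remaining quadratic.
Testing z0 = 2.5: P(2.5) = 1 + (-1.02)(2.5) + (-1.122)(2.5)^2 + (0.548)(2.5)^3
  = 1 + (-2.55) + (-7.0125) + (8.5625) = 0.  So z_0 = 2.5 is a root, |z_0| = 2.5.
Divide out the factor (1 - 0.4 z) = (1 - z/z0) (since 1/z0 = 0.4):
  P(z) = (1 - 0.4 z)(1 + (-0.62) z + (-1.37) z^2)
  [check: z-coef -0.62 - (0.4) = -1.02; z^2-coef -1.37 - (0.4)(-0.62) = -1.122; z^3-coef -(0.4)(-1.37) = 0.548.]
Remaining roots from the quadratic factor 1 + (-0.62) z + (-1.37) z^2:
  Set 1 + (-0.62) z + (-1.37) z^2 = 0, i.e. a z^2 + b z + c = 0 with a = -1.37, b = -0.62, c = 1.
  Discriminant D = b^2 - 4ac = (-0.62)^2 - 4*(-1.37)*1 = 0.3844 - (-5.48) = 5.8644.
  D >= 0, so the roots are real: z = (-b +/- sqrt(D)) / (2a) = (0.62 +/- 2.421652) / (-2.74).
    z_1 = (0.62 + 2.421652) / (-2.74) = -1.1101,   |z_1| = 1.1101.
    z_2 = (0.62 - 2.421652) / (-2.74) = 0.6575,   |z_2| = 0.6575.
Moduli of all roots: 2.5000, 1.1101, 0.6575.
All moduli strictly greater than 1? No.
Verdict: Not stationary.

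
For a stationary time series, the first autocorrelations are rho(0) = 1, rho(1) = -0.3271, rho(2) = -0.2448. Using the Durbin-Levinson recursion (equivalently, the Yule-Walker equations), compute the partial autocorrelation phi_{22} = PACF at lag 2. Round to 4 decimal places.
\phi_{22} = -0.3939

The PACF at lag k is phi_{kk}, the last component of the solution
to the Yule-Walker system G_k phi = r_k where
  (G_k)_{ij} = rho(|i - j|), (r_k)_i = rho(i), i,j = 1..k.
Equivalently, Durbin-Levinson gives phi_{kk} iteratively:
  phi_{11} = rho(1)
  phi_{kk} = [rho(k) - sum_{j=1..k-1} phi_{k-1,j} rho(k-j)]
            / [1 - sum_{j=1..k-1} phi_{k-1,j} rho(j)],
  phi_{k,j} = phi_{k-1,j} - phi_{kk} phi_{k-1,k-j},  j = 1..k-1.
Step k = 1:
  phi_11 = rho(1) = -0.3271.
Step k = 2:
  phi_22 = [rho(2) - phi_11 rho(1)] / [1 - phi_11 rho(1)] = [-0.2448 - (-0.3271)(-0.3271)] / [1 - (-0.3271)(-0.3271)]
         = -0.35179441 / 0.89300559 = -0.3939.
Therefore phi_{22} = -0.3939.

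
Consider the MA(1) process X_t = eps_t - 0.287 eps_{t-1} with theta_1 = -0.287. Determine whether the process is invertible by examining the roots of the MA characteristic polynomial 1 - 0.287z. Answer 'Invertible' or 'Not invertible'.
\text{Invertible}

The MA(q) characteristic polynomial is P(z) = 1 - 0.287z.
Invertibility requires all roots to lie outside the unit circle, i.e. |z| > 1 for every root.
This is linear in z: 1 + (-0.287) z = 0  =>  z = -1/(-0.287) = 3.484321,  |z| = 3.484321.
Moduli of all roots: 3.4843.
All moduli strictly greater than 1? Yes.
Verdict: Invertible.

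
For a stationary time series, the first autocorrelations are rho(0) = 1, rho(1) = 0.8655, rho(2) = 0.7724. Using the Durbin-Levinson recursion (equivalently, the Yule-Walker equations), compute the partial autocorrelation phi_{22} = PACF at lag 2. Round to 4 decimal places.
\phi_{22} = 0.0929

The PACF at lag k is phi_{kk}, the last component of the solution
to the Yule-Walker system G_k phi = r_k where
  (G_k)_{ij} = rho(|i - j|), (r_k)_i = rho(i), i,j = 1..k.
Equivalently, Durbin-Levinson gives phi_{kk} iteratively:
  phi_{11} = rho(1)
  phi_{kk} = [rho(k) - sum_{j=1..k-1} phi_{k-1,j} rho(k-j)]
            / [1 - sum_{j=1..k-1} phi_{k-1,j} rho(j)],
  phi_{k,j} = phi_{k-1,j} - phi_{kk} phi_{k-1,k-j},  j = 1..k-1.
Step k = 1:
  phi_11 = rho(1) = 0.8655.
Step k = 2:
  phi_22 = [rho(2) - phi_11 rho(1)] / [1 - phi_11 rho(1)] = [0.7724 - (0.8655)(0.8655)] / [1 - (0.8655)(0.8655)]
         = 0.02330975 / 0.25090975 = 0.0929.
Therefore phi_{22} = 0.0929.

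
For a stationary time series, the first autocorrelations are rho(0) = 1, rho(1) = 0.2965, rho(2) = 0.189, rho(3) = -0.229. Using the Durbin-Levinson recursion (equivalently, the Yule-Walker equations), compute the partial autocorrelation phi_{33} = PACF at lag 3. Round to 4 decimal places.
\phi_{33} = -0.3460

The PACF at lag k is phi_{kk}, the last component of the solution
to the Yule-Walker system G_k phi = r_k where
  (G_k)_{ij} = rho(|i - j|), (r_k)_i = rho(i), i,j = 1..k.
Equivalently, Durbin-Levinson gives phi_{kk} iteratively:
  phi_{11} = rho(1)
  phi_{kk} = [rho(k) - sum_{j=1..k-1} phi_{k-1,j} rho(k-j)]
            / [1 - sum_{j=1..k-1} phi_{k-1,j} rho(j)],
  phi_{k,j} = phi_{k-1,j} - phi_{kk} phi_{k-1,k-j},  j = 1..k-1.
Step k = 1:
  phi_11 = rho(1) = 0.2965.
Step k = 2:
  phi_22 = [rho(2) - phi_11 rho(1)] / [1 - phi_11 rho(1)] = [0.189 - (0.2965)(0.2965)] / [1 - (0.2965)(0.2965)]
         = 0.10108775 / 0.91208775 = 0.110831.
  Update: phi_21 = phi_11 - phi_22 phi_11 = 0.2965 - (0.110831)(0.2965) = 0.263639.
Step k = 3:
  phi_33 = [rho(3) - phi_21 rho(2) - phi_22 rho(1)] / [1 - phi_21 rho(1) - phi_22 rho(2)]
    numerator   = -0.229 - (0.263639)(0.189) - (0.110831)(0.2965) = -0.31168913
    denominator = 1 - (0.263639)(0.2965) - (0.110831)(0.189) = 0.90088408
  phi_33 = -0.31168913 / 0.90088408 = -0.346.
Therefore phi_{33} = -0.3460.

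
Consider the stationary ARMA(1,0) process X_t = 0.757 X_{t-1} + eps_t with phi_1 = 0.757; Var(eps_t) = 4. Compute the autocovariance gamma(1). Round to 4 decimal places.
\gamma(1) = 7.0921

Multiply the model equation by X_{t-k} and take expectations. With theta_0 = psi_0 = 1 and psi_j the MA(infinity) weights, this gives
  gamma(k) - sum_i phi_i gamma(k-i) = c_k,
  c_k = sigma^2 * sum_{j=k..q} theta_j psi_{j-k}   (c_k = 0 for k > q),
using gamma(-m) = gamma(m).
Pure AR (q = 0): c_0 = sigma^2 = 4, c_k = 0 for k >= 1.
Equations for k = 0 and k = 1 (AR order 1):
  gamma(0) = phi_1 gamma(1) + c_0
  gamma(1) = phi_1 gamma(0) + c_1
Substituting the second into the first: gamma(0) (1 - phi_1^2) = c_0 + phi_1 c_1, so
  gamma(0) = c_0 / (1 - phi_1^2) = 4 / (1 - (0.757)^2) = 4 / 0.426951 = 9.368757.
  gamma(1) = phi_1 gamma(0) = (0.757)(9.368757) = 7.092149.
Therefore gamma(1) = 7.0921 (to 4 decimal places).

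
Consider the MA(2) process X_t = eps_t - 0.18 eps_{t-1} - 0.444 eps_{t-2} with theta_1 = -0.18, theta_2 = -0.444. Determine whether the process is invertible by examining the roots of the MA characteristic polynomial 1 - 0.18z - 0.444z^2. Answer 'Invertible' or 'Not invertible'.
\text{Invertible}

The MA(q) characteristic polynomial is P(z) = 1 - 0.18z - 0.444z^2.
Invertibility requires all roots to lie outside the unit circle, i.e. |z| > 1 for every root.
Set 1 + (-0.18) z + (-0.444) z^2 = 0, i.e. a z^2 + b z + c = 0 with a = -0.444, b = -0.18, c = 1.
Discriminant D = b^2 - 4ac = (-0.18)^2 - 4*(-0.444)*1 = 0.0324 - (-1.776) = 1.8084.
D >= 0, so the roots are real: z = (-b +/- sqrt(D)) / (2a) = (0.18 +/- 1.344768) / (-0.888).
  z_1 = (0.18 + 1.344768) / (-0.888) = -1.7171,   |z_1| = 1.7171.
  z_2 = (0.18 - 1.344768) / (-0.888) = 1.3117,   |z_2| = 1.3117.
Moduli of all roots: 1.7171, 1.3117.
All moduli strictly greater than 1? Yes.
Verdict: Invertible.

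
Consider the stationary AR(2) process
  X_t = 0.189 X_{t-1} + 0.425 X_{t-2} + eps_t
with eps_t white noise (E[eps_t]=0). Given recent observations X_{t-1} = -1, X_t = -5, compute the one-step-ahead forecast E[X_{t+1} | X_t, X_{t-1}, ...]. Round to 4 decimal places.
E[X_{t+1} \mid \mathcal F_t] = -1.3700

For an AR(p) model X_t = c + sum_i phi_i X_{t-i} + eps_t, the
one-step-ahead conditional mean is
  E[X_{t+1} | X_t, ...] = c + sum_i phi_i X_{t+1-i}.
Substitute known values:
  E[X_{t+1} | ...] = (0.189) * (-5) + (0.425) * (-1)
                   = -1.3700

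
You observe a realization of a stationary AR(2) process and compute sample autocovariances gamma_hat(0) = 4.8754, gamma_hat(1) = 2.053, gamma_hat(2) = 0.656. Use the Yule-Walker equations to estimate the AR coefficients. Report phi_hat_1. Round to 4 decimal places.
\hat\phi_{1} = 0.4430

The Yule-Walker equations for an AR(p) process read, in matrix form,
  Gamma_p phi = r_p,   with   (Gamma_p)_{ij} = gamma(|i - j|),
                       (r_p)_i = gamma(i),   i,j = 1..p.
Substitute the sample gammas (Toeplitz matrix and right-hand side of size 2):
  Gamma_p = [[4.8754, 2.053], [2.053, 4.8754]]
  r_p     = [2.053, 0.656]
Written out:
  4.8754 phi_1 + 2.053 phi_2 = 2.053
  2.053 phi_1 + 4.8754 phi_2 = 0.656
Solve by Cramer's rule:
  det = gamma(0)^2 - gamma(1)^2 = (4.8754)^2 - (2.053)^2 = 23.76952516 - 4.214809 = 19.55471616
  phi_hat_1 = [gamma(1) gamma(0) - gamma(1) gamma(2)] / det = [(2.053)(4.8754) - (2.053)(0.656)] / 19.55471616 = 8.6624282 / 19.55471616 = 0.443
  phi_hat_2 = [gamma(0) gamma(2) - gamma(1)^2] / det = [(4.8754)(0.656) - (2.053)^2] / 19.55471616 = -1.0165466 / 19.55471616 = -0.052
So phi_hat = [0.4430, -0.0520].
Therefore phi_hat_1 = 0.4430.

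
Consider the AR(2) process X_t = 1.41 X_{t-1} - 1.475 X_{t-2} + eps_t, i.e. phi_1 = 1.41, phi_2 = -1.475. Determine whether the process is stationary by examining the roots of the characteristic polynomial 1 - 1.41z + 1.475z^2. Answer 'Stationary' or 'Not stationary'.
\text{Not stationary}

The AR(p) characteristic polynomial is P(z) = 1 - 1.41z + 1.475z^2.
Stationarity requires all roots to lie outside the unit circle, i.e. |z| > 1 for every root.
Set 1 + (-1.41) z + (1.475) z^2 = 0, i.e. a z^2 + b z + c = 0 with a = 1.475, b = -1.41, c = 1.
Discriminant D = b^2 - 4ac = (-1.41)^2 - 4*(1.475)*1 = 1.9881 - (5.9) = -3.9119.
D < 0, so the roots are the complex-conjugate pair z = (-b +/- i sqrt(-D)) / (2a) = 0.478 +/- 0.6705i.
For a conjugate pair |z|^2 = z * conj(z) = (product of roots) = c/a = 1/(1.475) = 0.677966, so |z| = sqrt(0.677966) = 0.8234 for both roots.
Moduli of all roots: 0.8234, 0.8234.
All moduli strictly greater than 1? No.
Verdict: Not stationary.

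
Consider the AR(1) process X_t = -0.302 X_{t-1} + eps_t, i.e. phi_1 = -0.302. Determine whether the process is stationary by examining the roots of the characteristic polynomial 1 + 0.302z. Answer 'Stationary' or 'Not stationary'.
\text{Stationary}

The AR(p) characteristic polynomial is P(z) = 1 + 0.302z.
Stationarity requires all roots to lie outside the unit circle, i.e. |z| > 1 for every root.
This is linear in z: 1 + (0.302) z = 0  =>  z = -1/(0.302) = -3.311258,  |z| = 3.311258.
Moduli of all roots: 3.3113.
All moduli strictly greater than 1? Yes.
Verdict: Stationary.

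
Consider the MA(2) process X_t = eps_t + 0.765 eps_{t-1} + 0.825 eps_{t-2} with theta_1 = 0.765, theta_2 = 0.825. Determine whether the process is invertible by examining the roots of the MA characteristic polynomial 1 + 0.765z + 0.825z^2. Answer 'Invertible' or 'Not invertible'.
\text{Invertible}

The MA(q) characteristic polynomial is P(z) = 1 + 0.765z + 0.825z^2.
Invertibility requires all roots to lie outside the unit circle, i.e. |z| > 1 for every root.
Set 1 + (0.765) z + (0.825) z^2 = 0, i.e. a z^2 + b z + c = 0 with a = 0.825, b = 0.765, c = 1.
Discriminant D = b^2 - 4ac = (0.765)^2 - 4*(0.825)*1 = 0.585225 - (3.3) = -2.714775.
D < 0, so the roots are the complex-conjugate pair z = (-b +/- i sqrt(-D)) / (2a) = -0.4636 +/- 0.9986i.
For a conjugate pair |z|^2 = z * conj(z) = (product of roots) = c/a = 1/(0.825) = 1.212121, so |z| = sqrt(1.212121) = 1.101 for both roots.
Moduli of all roots: 1.1010, 1.1010.
All moduli strictly greater than 1? Yes.
Verdict: Invertible.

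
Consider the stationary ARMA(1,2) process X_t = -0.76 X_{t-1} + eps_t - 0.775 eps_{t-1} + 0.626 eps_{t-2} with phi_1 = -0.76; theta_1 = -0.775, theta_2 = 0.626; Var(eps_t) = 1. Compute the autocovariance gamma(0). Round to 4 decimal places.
\gamma(0) = 10.9637

Multiply the model equation by X_{t-k} and take expectations. With theta_0 = psi_0 = 1 and psi_j the MA(infinity) weights, this gives
  gamma(k) - sum_i phi_i gamma(k-i) = c_k,
  c_k = sigma^2 * sum_{j=k..q} theta_j psi_{j-k}   (c_k = 0 for k > q),
using gamma(-m) = gamma(m).
psi-weights needed (psi_j = theta_j + sum_i phi_i psi_{j-i}):
  psi_1 = theta_1 + phi_1 = -0.775 + (-0.76) = -1.535
  psi_2 = theta_2 + phi_1 psi_1 = 0.626 + (-0.76)(-1.535) = 1.7926
Right-hand sides:
  c_0 = sigma^2 (1 + theta_1 psi_1 + theta_2 psi_2) = 1 * (1 + (-0.775)(-1.535) + (0.626)(1.7926)) = 1 * 3.311793 = 3.311793
  c_1 = sigma^2 (theta_1 + theta_2 psi_1) = 1 * (-0.775 + (0.626)(-1.535)) = -1.73591
  c_2 = sigma^2 theta_2 = 1 * (0.626) = 0.626
Equations for k = 0 and k = 1 (AR order 1):
  gamma(0) = phi_1 gamma(1) + c_0
  gamma(1) = phi_1 gamma(0) + c_1
Substituting the second into the first: gamma(0) (1 - phi_1^2) = c_0 + phi_1 c_1, so
  gamma(0) = (c_0 + phi_1 c_1) / (1 - phi_1^2) = (3.311793 + (-0.76)(-1.73591)) / (1 - (-0.76)^2) = 4.631084 / 0.4224 = 10.963741.
Therefore gamma(0) = 10.9637 (to 4 decimal places).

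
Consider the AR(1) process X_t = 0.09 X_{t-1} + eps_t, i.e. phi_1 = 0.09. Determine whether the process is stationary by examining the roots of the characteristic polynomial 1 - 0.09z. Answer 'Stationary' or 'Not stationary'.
\text{Stationary}

The AR(p) characteristic polynomial is P(z) = 1 - 0.09z.
Stationarity requires all roots to lie outside the unit circle, i.e. |z| > 1 for every root.
This is linear in z: 1 + (-0.09) z = 0  =>  z = -1/(-0.09) = 11.111111,  |z| = 11.111111.
Moduli of all roots: 11.1111.
All moduli strictly greater than 1? Yes.
Verdict: Stationary.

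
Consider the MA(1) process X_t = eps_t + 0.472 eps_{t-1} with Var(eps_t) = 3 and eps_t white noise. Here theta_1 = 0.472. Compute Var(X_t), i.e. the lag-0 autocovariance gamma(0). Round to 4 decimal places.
\gamma(0) = 3.6684

For an MA(q) process X_t = eps_t + sum_i theta_i eps_{t-i} with
Var(eps_t) = sigma^2, the variance is
  gamma(0) = sigma^2 * (1 + sum_i theta_i^2).
  sum_i theta_i^2 = (0.472)^2 = 0.222784.
  gamma(0) = 3 * (1 + 0.222784) = 3 * 1.222784 = 3.668352, which rounds to 3.6684.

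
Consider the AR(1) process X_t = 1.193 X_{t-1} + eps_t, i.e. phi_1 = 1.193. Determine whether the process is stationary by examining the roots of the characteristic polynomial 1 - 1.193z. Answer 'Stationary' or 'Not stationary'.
\text{Not stationary}

The AR(p) characteristic polynomial is P(z) = 1 - 1.193z.
Stationarity requires all roots to lie outside the unit circle, i.e. |z| > 1 for every root.
This is linear in z: 1 + (-1.193) z = 0  =>  z = -1/(-1.193) = 0.838223,  |z| = 0.838223.
Moduli of all roots: 0.8382.
All moduli strictly greater than 1? No.
Verdict: Not stationary.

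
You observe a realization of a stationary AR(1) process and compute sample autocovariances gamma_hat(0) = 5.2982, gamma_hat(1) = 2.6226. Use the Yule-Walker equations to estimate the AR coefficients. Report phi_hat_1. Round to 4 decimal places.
\hat\phi_{1} = 0.4950

The Yule-Walker equations for an AR(p) process read, in matrix form,
  Gamma_p phi = r_p,   with   (Gamma_p)_{ij} = gamma(|i - j|),
                       (r_p)_i = gamma(i),   i,j = 1..p.
Substitute the sample gammas (Toeplitz matrix and right-hand side of size 1):
  Gamma_p = [[5.2982]]
  r_p     = [2.6226]
With p = 1 this is the single equation gamma(0) phi_1 = gamma(1):
  phi_hat_1 = gamma(1) / gamma(0) = 2.6226 / 5.2982 = 0.4950.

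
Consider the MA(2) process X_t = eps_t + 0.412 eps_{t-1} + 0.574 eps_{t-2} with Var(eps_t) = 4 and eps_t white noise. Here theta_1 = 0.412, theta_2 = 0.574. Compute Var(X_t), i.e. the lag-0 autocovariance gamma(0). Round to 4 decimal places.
\gamma(0) = 5.9969

For an MA(q) process X_t = eps_t + sum_i theta_i eps_{t-i} with
Var(eps_t) = sigma^2, the variance is
  gamma(0) = sigma^2 * (1 + sum_i theta_i^2).
  sum_i theta_i^2 = (0.412)^2 + (0.574)^2 = 0.169744 + 0.329476 = 0.49922.
  gamma(0) = 4 * (1 + 0.49922) = 4 * 1.49922 = 5.99688, which rounds to 5.9969.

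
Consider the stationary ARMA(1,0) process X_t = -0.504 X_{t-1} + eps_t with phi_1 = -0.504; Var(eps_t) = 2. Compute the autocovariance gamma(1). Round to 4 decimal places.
\gamma(1) = -1.3512

Multiply the model equation by X_{t-k} and take expectations. With theta_0 = psi_0 = 1 and psi_j the MA(infinity) weights, this gives
  gamma(k) - sum_i phi_i gamma(k-i) = c_k,
  c_k = sigma^2 * sum_{j=k..q} theta_j psi_{j-k}   (c_k = 0 for k > q),
using gamma(-m) = gamma(m).
Pure AR (q = 0): c_0 = sigma^2 = 2, c_k = 0 for k >= 1.
Equations for k = 0 and k = 1 (AR order 1):
  gamma(0) = phi_1 gamma(1) + c_0
  gamma(1) = phi_1 gamma(0) + c_1
Substituting the second into the first: gamma(0) (1 - phi_1^2) = c_0 + phi_1 c_1, so
  gamma(0) = c_0 / (1 - phi_1^2) = 2 / (1 - (-0.504)^2) = 2 / 0.745984 = 2.681023.
  gamma(1) = phi_1 gamma(0) = (-0.504)(2.681023) = -1.351235.
Therefore gamma(1) = -1.3512 (to 4 decimal places).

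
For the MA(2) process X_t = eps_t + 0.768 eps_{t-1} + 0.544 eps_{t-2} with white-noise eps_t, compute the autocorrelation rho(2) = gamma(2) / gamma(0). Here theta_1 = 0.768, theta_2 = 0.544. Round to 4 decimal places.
\rho(2) = 0.2885

For an MA(q) process with theta_0 = 1, the autocovariance is
  gamma(k) = sigma^2 * sum_{i=0..q-k} theta_i * theta_{i+k},
and rho(k) = gamma(k) / gamma(0). Sigma^2 cancels.
  numerator   = (1)*(0.544) = 0.544.
  denominator = (1)^2 + (0.768)^2 + (0.544)^2 = 1.88576.
  rho(2) = 0.544 / 1.88576 = 0.2885.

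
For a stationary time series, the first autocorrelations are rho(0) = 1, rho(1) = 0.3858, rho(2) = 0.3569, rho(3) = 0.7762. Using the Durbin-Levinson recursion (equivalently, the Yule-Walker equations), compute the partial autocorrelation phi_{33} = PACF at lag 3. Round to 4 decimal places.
\phi_{33} = 0.7221

The PACF at lag k is phi_{kk}, the last component of the solution
to the Yule-Walker system G_k phi = r_k where
  (G_k)_{ij} = rho(|i - j|), (r_k)_i = rho(i), i,j = 1..k.
Equivalently, Durbin-Levinson gives phi_{kk} iteratively:
  phi_{11} = rho(1)
  phi_{kk} = [rho(k) - sum_{j=1..k-1} phi_{k-1,j} rho(k-j)]
            / [1 - sum_{j=1..k-1} phi_{k-1,j} rho(j)],
  phi_{k,j} = phi_{k-1,j} - phi_{kk} phi_{k-1,k-j},  j = 1..k-1.
Step k = 1:
  phi_11 = rho(1) = 0.3858.
Step k = 2:
  phi_22 = [rho(2) - phi_11 rho(1)] / [1 - phi_11 rho(1)] = [0.3569 - (0.3858)(0.3858)] / [1 - (0.3858)(0.3858)]
         = 0.20805836 / 0.85115836 = 0.244441.
  Update: phi_21 = phi_11 - phi_22 phi_11 = 0.3858 - (0.244441)(0.3858) = 0.291494.
Step k = 3:
  phi_33 = [rho(3) - phi_21 rho(2) - phi_22 rho(1)] / [1 - phi_21 rho(1) - phi_22 rho(2)]
    numerator   = 0.7762 - (0.291494)(0.3569) - (0.244441)(0.3858) = 0.57786011
    denominator = 1 - (0.291494)(0.3858) - (0.244441)(0.3569) = 0.80030028
  phi_33 = 0.57786011 / 0.80030028 = 0.7221.
Therefore phi_{33} = 0.7221.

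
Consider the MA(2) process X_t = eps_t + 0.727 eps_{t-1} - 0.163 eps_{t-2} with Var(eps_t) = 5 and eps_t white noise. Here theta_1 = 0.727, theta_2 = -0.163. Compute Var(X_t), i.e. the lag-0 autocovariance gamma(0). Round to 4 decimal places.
\gamma(0) = 7.7755

For an MA(q) process X_t = eps_t + sum_i theta_i eps_{t-i} with
Var(eps_t) = sigma^2, the variance is
  gamma(0) = sigma^2 * (1 + sum_i theta_i^2).
  sum_i theta_i^2 = (0.727)^2 + (-0.163)^2 = 0.528529 + 0.026569 = 0.555098.
  gamma(0) = 5 * (1 + 0.555098) = 5 * 1.555098 = 7.77549, which rounds to 7.7755.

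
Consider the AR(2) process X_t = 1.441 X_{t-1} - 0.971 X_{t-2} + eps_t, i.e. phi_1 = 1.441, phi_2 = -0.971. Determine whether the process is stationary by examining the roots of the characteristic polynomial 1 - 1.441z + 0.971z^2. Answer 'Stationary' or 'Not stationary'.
\text{Stationary}

The AR(p) characteristic polynomial is P(z) = 1 - 1.441z + 0.971z^2.
Stationarity requires all roots to lie outside the unit circle, i.e. |z| > 1 for every root.
Set 1 + (-1.441) z + (0.971) z^2 = 0, i.e. a z^2 + b z + c = 0 with a = 0.971, b = -1.441, c = 1.
Discriminant D = b^2 - 4ac = (-1.441)^2 - 4*(0.971)*1 = 2.076481 - (3.884) = -1.807519.
D < 0, so the roots are the complex-conjugate pair z = (-b +/- i sqrt(-D)) / (2a) = 0.742 +/- 0.6923i.
For a conjugate pair |z|^2 = z * conj(z) = (product of roots) = c/a = 1/(0.971) = 1.029866, so |z| = sqrt(1.029866) = 1.0148 for both roots.
Moduli of all roots: 1.0148, 1.0148.
All moduli strictly greater than 1? Yes.
Verdict: Stationary.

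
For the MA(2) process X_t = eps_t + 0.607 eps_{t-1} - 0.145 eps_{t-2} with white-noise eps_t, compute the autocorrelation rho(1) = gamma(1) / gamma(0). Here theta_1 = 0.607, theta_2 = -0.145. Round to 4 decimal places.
\rho(1) = 0.3735

For an MA(q) process with theta_0 = 1, the autocovariance is
  gamma(k) = sigma^2 * sum_{i=0..q-k} theta_i * theta_{i+k},
and rho(k) = gamma(k) / gamma(0). Sigma^2 cancels.
  numerator   = (1)*(0.607) + (0.607)*(-0.145) = 0.518985.
  denominator = (1)^2 + (0.607)^2 + (-0.145)^2 = 1.389474.
  rho(1) = 0.518985 / 1.389474 = 0.3735.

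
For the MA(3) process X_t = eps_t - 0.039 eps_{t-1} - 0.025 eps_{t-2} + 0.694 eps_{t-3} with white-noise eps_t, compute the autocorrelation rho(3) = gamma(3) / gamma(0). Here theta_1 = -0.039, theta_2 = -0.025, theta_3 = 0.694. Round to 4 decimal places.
\rho(3) = 0.4677

For an MA(q) process with theta_0 = 1, the autocovariance is
  gamma(k) = sigma^2 * sum_{i=0..q-k} theta_i * theta_{i+k},
and rho(k) = gamma(k) / gamma(0). Sigma^2 cancels.
  numerator   = (1)*(0.694) = 0.694.
  denominator = (1)^2 + (-0.039)^2 + (-0.025)^2 + (0.694)^2 = 1.483782.
  rho(3) = 0.694 / 1.483782 = 0.4677.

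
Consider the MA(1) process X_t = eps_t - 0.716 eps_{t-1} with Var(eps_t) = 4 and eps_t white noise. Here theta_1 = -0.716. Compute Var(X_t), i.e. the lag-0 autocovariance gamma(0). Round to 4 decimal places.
\gamma(0) = 6.0506

For an MA(q) process X_t = eps_t + sum_i theta_i eps_{t-i} with
Var(eps_t) = sigma^2, the variance is
  gamma(0) = sigma^2 * (1 + sum_i theta_i^2).
  sum_i theta_i^2 = (-0.716)^2 = 0.512656.
  gamma(0) = 4 * (1 + 0.512656) = 4 * 1.512656 = 6.050624, which rounds to 6.0506.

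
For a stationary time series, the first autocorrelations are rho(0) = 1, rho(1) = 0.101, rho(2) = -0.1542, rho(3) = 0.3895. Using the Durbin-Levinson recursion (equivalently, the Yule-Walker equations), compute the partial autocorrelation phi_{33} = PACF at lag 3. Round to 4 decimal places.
\phi_{33} = 0.4410

The PACF at lag k is phi_{kk}, the last component of the solution
to the Yule-Walker system G_k phi = r_k where
  (G_k)_{ij} = rho(|i - j|), (r_k)_i = rho(i), i,j = 1..k.
Equivalently, Durbin-Levinson gives phi_{kk} iteratively:
  phi_{11} = rho(1)
  phi_{kk} = [rho(k) - sum_{j=1..k-1} phi_{k-1,j} rho(k-j)]
            / [1 - sum_{j=1..k-1} phi_{k-1,j} rho(j)],
  phi_{k,j} = phi_{k-1,j} - phi_{kk} phi_{k-1,k-j},  j = 1..k-1.
Step k = 1:
  phi_11 = rho(1) = 0.101.
Step k = 2:
  phi_22 = [rho(2) - phi_11 rho(1)] / [1 - phi_11 rho(1)] = [-0.1542 - (0.101)(0.101)] / [1 - (0.101)(0.101)]
         = -0.164401 / 0.989799 = -0.166095.
  Update: phi_21 = phi_11 - phi_22 phi_11 = 0.101 - (-0.166095)(0.101) = 0.117776.
Step k = 3:
  phi_33 = [rho(3) - phi_21 rho(2) - phi_22 rho(1)] / [1 - phi_21 rho(1) - phi_22 rho(2)]
    numerator   = 0.3895 - (0.117776)(-0.1542) - (-0.166095)(0.101) = 0.42443663
    denominator = 1 - (0.117776)(0.101) - (-0.166095)(-0.1542) = 0.96249276
  phi_33 = 0.42443663 / 0.96249276 = 0.441.
Therefore phi_{33} = 0.4410.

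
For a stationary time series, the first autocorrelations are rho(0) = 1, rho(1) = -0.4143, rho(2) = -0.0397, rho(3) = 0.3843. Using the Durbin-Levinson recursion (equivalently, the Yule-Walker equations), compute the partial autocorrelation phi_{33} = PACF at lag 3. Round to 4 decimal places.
\phi_{33} = 0.3331

The PACF at lag k is phi_{kk}, the last component of the solution
to the Yule-Walker system G_k phi = r_k where
  (G_k)_{ij} = rho(|i - j|), (r_k)_i = rho(i), i,j = 1..k.
Equivalently, Durbin-Levinson gives phi_{kk} iteratively:
  phi_{11} = rho(1)
  phi_{kk} = [rho(k) - sum_{j=1..k-1} phi_{k-1,j} rho(k-j)]
            / [1 - sum_{j=1..k-1} phi_{k-1,j} rho(j)],
  phi_{k,j} = phi_{k-1,j} - phi_{kk} phi_{k-1,k-j},  j = 1..k-1.
Step k = 1:
  phi_11 = rho(1) = -0.4143.
Step k = 2:
  phi_22 = [rho(2) - phi_11 rho(1)] / [1 - phi_11 rho(1)] = [-0.0397 - (-0.4143)(-0.4143)] / [1 - (-0.4143)(-0.4143)]
         = -0.21134449 / 0.82835551 = -0.255137.
  Update: phi_21 = phi_11 - phi_22 phi_11 = -0.4143 - (-0.255137)(-0.4143) = -0.520003.
Step k = 3:
  phi_33 = [rho(3) - phi_21 rho(2) - phi_22 rho(1)] / [1 - phi_21 rho(1) - phi_22 rho(2)]
    numerator   = 0.3843 - (-0.520003)(-0.0397) - (-0.255137)(-0.4143) = 0.25795243
    denominator = 1 - (-0.520003)(-0.4143) - (-0.255137)(-0.0397) = 0.77443362
  phi_33 = 0.25795243 / 0.77443362 = 0.3331.
Therefore phi_{33} = 0.3331.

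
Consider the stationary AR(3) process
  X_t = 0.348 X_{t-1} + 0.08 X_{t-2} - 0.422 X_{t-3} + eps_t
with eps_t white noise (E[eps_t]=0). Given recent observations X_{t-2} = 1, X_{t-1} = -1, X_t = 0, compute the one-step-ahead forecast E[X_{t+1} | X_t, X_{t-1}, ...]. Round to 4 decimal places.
E[X_{t+1} \mid \mathcal F_t] = -0.5020

For an AR(p) model X_t = c + sum_i phi_i X_{t-i} + eps_t, the
one-step-ahead conditional mean is
  E[X_{t+1} | X_t, ...] = c + sum_i phi_i X_{t+1-i}.
Substitute known values:
  E[X_{t+1} | ...] = (0.348) * (0) + (0.08) * (-1) + (-0.422) * (1)
                   = -0.5020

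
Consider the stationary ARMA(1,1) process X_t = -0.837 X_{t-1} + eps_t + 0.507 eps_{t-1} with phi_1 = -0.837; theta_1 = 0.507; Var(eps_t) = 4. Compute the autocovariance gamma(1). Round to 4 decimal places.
\gamma(1) = -2.5376

Multiply the model equation by X_{t-k} and take expectations. With theta_0 = psi_0 = 1 and psi_j the MA(infinity) weights, this gives
  gamma(k) - sum_i phi_i gamma(k-i) = c_k,
  c_k = sigma^2 * sum_{j=k..q} theta_j psi_{j-k}   (c_k = 0 for k > q),
using gamma(-m) = gamma(m).
psi-weights needed (psi_j = theta_j + sum_i phi_i psi_{j-i}):
  psi_1 = theta_1 + phi_1 = 0.507 + (-0.837) = -0.33
Right-hand sides:
  c_0 = sigma^2 (1 + theta_1 psi_1) = 4 * (1 + (0.507)(-0.33)) = 4 * 0.83269 = 3.33076
  c_1 = sigma^2 theta_1 = 4 * (0.507) = 2.028
  c_2 = 0
Equations for k = 0 and k = 1 (AR order 1):
  gamma(0) = phi_1 gamma(1) + c_0
  gamma(1) = phi_1 gamma(0) + c_1
Substituting the second into the first: gamma(0) (1 - phi_1^2) = c_0 + phi_1 c_1, so
  gamma(0) = (c_0 + phi_1 c_1) / (1 - phi_1^2) = (3.33076 + (-0.837)(2.028)) / (1 - (-0.837)^2) = 1.633324 / 0.299431 = 5.454759.
  gamma(1) = phi_1 gamma(0) + c_1 = (-0.837)(5.454759) + (2.028) = -2.537633.
Therefore gamma(1) = -2.5376 (to 4 decimal places).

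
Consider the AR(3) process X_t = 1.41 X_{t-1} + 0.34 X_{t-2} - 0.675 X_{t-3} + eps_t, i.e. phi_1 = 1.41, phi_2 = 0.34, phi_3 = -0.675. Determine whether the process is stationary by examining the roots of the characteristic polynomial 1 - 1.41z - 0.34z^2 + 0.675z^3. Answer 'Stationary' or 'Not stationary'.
\text{Not stationary}

The AR(p) characteristic polynomial is P(z) = 1 - 1.41z - 0.34z^2 + 0.675z^3.
Stationarity requires all roots to lie outside the unit circle, i.e. |z| > 1 for every root.
Degree 3: look for a simple real root z0 first, then factor out (1 - z/z0) and solve the remaining quadratic.
Testing z0 = 0.8: P(0.8) = 1 + (-1.41)(0.8) + (-0.34)(0.8)^2 + (0.675)(0.8)^3
  = 1 + (-1.128) + (-0.2176) + (0.3456) = 0.  So z_0 = 0.8 is a root, |z_0| = 0.8.
Divide out the factor (1 - 1.25 z) = (1 - z/z0) (since 1/z0 = 1.25):
  P(z) = (1 - 1.25 z)(1 + (-0.16) z + (-0.54) z^2)
  [check: z-coef -0.16 - (1.25) = -1.41; z^2-coef -0.54 - (1.25)(-0.16) = -0.34; z^3-coef -(1.25)(-0.54) = 0.675.]
Remaining roots from the quadratic factor 1 + (-0.16) z + (-0.54) z^2:
  Set 1 + (-0.16) z + (-0.54) z^2 = 0, i.e. a z^2 + b z + c = 0 with a = -0.54, b = -0.16, c = 1.
  Discriminant D = b^2 - 4ac = (-0.16)^2 - 4*(-0.54)*1 = 0.0256 - (-2.16) = 2.1856.
  D >= 0, so the roots are real: z = (-b +/- sqrt(D)) / (2a) = (0.16 +/- 1.478377) / (-1.08).
    z_1 = (0.16 + 1.478377) / (-1.08) = -1.517,   |z_1| = 1.517.
    z_2 = (0.16 - 1.478377) / (-1.08) = 1.2207,   |z_2| = 1.2207.
Moduli of all roots: 0.8000, 1.5170, 1.2207.
All moduli strictly greater than 1? No.
Verdict: Not stationary.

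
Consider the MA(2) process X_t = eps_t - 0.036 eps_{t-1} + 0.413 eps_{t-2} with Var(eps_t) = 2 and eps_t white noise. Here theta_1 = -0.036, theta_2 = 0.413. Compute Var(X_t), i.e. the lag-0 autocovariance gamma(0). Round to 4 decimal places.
\gamma(0) = 2.3437

For an MA(q) process X_t = eps_t + sum_i theta_i eps_{t-i} with
Var(eps_t) = sigma^2, the variance is
  gamma(0) = sigma^2 * (1 + sum_i theta_i^2).
  sum_i theta_i^2 = (-0.036)^2 + (0.413)^2 = 0.001296 + 0.170569 = 0.171865.
  gamma(0) = 2 * (1 + 0.171865) = 2 * 1.171865 = 2.34373, which rounds to 2.3437.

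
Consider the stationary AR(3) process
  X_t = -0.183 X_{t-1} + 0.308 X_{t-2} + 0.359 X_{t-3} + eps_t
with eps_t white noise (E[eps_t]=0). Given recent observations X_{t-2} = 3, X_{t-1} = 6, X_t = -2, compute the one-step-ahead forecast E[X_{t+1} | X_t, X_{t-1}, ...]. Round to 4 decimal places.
E[X_{t+1} \mid \mathcal F_t] = 3.2910

For an AR(p) model X_t = c + sum_i phi_i X_{t-i} + eps_t, the
one-step-ahead conditional mean is
  E[X_{t+1} | X_t, ...] = c + sum_i phi_i X_{t+1-i}.
Substitute known values:
  E[X_{t+1} | ...] = (-0.183) * (-2) + (0.308) * (6) + (0.359) * (3)
                   = 3.2910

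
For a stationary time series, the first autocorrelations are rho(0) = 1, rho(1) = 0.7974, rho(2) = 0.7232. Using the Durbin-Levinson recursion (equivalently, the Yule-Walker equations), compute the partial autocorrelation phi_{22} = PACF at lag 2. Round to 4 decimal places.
\phi_{22} = 0.2399

The PACF at lag k is phi_{kk}, the last component of the solution
to the Yule-Walker system G_k phi = r_k where
  (G_k)_{ij} = rho(|i - j|), (r_k)_i = rho(i), i,j = 1..k.
Equivalently, Durbin-Levinson gives phi_{kk} iteratively:
  phi_{11} = rho(1)
  phi_{kk} = [rho(k) - sum_{j=1..k-1} phi_{k-1,j} rho(k-j)]
            / [1 - sum_{j=1..k-1} phi_{k-1,j} rho(j)],
  phi_{k,j} = phi_{k-1,j} - phi_{kk} phi_{k-1,k-j},  j = 1..k-1.
Step k = 1:
  phi_11 = rho(1) = 0.7974.
Step k = 2:
  phi_22 = [rho(2) - phi_11 rho(1)] / [1 - phi_11 rho(1)] = [0.7232 - (0.7974)(0.7974)] / [1 - (0.7974)(0.7974)]
         = 0.08735324 / 0.36415324 = 0.2399.
Therefore phi_{22} = 0.2399.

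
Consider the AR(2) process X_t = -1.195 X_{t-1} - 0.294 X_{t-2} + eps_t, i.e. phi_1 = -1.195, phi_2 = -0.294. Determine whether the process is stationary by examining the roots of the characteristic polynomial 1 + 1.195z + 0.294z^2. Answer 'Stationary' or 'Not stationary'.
\text{Stationary}

The AR(p) characteristic polynomial is P(z) = 1 + 1.195z + 0.294z^2.
Stationarity requires all roots to lie outside the unit circle, i.e. |z| > 1 for every root.
Set 1 + (1.195) z + (0.294) z^2 = 0, i.e. a z^2 + b z + c = 0 with a = 0.294, b = 1.195, c = 1.
Discriminant D = b^2 - 4ac = (1.195)^2 - 4*(0.294)*1 = 1.428025 - (1.176) = 0.252025.
D >= 0, so the roots are real: z = (-b +/- sqrt(D)) / (2a) = (-1.195 +/- 0.502021) / (0.588).
  z_1 = (-1.195 + 0.502021) / (0.588) = -1.1785,   |z_1| = 1.1785.
  z_2 = (-1.195 - 0.502021) / (0.588) = -2.8861,   |z_2| = 2.8861.
Moduli of all roots: 1.1785, 2.8861.
All moduli strictly greater than 1? Yes.
Verdict: Stationary.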